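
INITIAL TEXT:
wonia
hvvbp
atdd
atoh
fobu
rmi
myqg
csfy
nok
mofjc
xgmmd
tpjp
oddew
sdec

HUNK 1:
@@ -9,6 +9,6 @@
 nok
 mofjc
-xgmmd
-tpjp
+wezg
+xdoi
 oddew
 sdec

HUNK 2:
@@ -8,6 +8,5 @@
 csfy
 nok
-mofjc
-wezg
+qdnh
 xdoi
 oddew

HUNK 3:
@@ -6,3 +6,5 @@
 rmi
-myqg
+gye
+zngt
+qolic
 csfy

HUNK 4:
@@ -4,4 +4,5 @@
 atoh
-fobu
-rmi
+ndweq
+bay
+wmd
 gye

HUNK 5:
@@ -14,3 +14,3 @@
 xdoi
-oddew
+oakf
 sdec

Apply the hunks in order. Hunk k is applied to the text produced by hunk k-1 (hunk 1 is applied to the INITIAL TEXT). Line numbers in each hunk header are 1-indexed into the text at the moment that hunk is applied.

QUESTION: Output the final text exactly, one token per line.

Hunk 1: at line 9 remove [xgmmd,tpjp] add [wezg,xdoi] -> 14 lines: wonia hvvbp atdd atoh fobu rmi myqg csfy nok mofjc wezg xdoi oddew sdec
Hunk 2: at line 8 remove [mofjc,wezg] add [qdnh] -> 13 lines: wonia hvvbp atdd atoh fobu rmi myqg csfy nok qdnh xdoi oddew sdec
Hunk 3: at line 6 remove [myqg] add [gye,zngt,qolic] -> 15 lines: wonia hvvbp atdd atoh fobu rmi gye zngt qolic csfy nok qdnh xdoi oddew sdec
Hunk 4: at line 4 remove [fobu,rmi] add [ndweq,bay,wmd] -> 16 lines: wonia hvvbp atdd atoh ndweq bay wmd gye zngt qolic csfy nok qdnh xdoi oddew sdec
Hunk 5: at line 14 remove [oddew] add [oakf] -> 16 lines: wonia hvvbp atdd atoh ndweq bay wmd gye zngt qolic csfy nok qdnh xdoi oakf sdec

Answer: wonia
hvvbp
atdd
atoh
ndweq
bay
wmd
gye
zngt
qolic
csfy
nok
qdnh
xdoi
oakf
sdec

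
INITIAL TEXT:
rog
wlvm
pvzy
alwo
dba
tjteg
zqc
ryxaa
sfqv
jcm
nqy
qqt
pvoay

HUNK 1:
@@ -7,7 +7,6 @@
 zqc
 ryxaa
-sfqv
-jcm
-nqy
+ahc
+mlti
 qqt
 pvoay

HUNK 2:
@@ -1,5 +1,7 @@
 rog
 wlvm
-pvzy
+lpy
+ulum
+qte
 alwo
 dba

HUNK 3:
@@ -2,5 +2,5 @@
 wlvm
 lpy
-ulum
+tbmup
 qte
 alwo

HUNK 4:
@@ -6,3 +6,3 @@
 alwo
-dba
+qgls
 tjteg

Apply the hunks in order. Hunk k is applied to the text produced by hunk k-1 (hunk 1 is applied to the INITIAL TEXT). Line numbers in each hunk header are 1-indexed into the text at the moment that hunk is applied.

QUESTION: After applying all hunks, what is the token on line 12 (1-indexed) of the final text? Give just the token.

Hunk 1: at line 7 remove [sfqv,jcm,nqy] add [ahc,mlti] -> 12 lines: rog wlvm pvzy alwo dba tjteg zqc ryxaa ahc mlti qqt pvoay
Hunk 2: at line 1 remove [pvzy] add [lpy,ulum,qte] -> 14 lines: rog wlvm lpy ulum qte alwo dba tjteg zqc ryxaa ahc mlti qqt pvoay
Hunk 3: at line 2 remove [ulum] add [tbmup] -> 14 lines: rog wlvm lpy tbmup qte alwo dba tjteg zqc ryxaa ahc mlti qqt pvoay
Hunk 4: at line 6 remove [dba] add [qgls] -> 14 lines: rog wlvm lpy tbmup qte alwo qgls tjteg zqc ryxaa ahc mlti qqt pvoay
Final line 12: mlti

Answer: mlti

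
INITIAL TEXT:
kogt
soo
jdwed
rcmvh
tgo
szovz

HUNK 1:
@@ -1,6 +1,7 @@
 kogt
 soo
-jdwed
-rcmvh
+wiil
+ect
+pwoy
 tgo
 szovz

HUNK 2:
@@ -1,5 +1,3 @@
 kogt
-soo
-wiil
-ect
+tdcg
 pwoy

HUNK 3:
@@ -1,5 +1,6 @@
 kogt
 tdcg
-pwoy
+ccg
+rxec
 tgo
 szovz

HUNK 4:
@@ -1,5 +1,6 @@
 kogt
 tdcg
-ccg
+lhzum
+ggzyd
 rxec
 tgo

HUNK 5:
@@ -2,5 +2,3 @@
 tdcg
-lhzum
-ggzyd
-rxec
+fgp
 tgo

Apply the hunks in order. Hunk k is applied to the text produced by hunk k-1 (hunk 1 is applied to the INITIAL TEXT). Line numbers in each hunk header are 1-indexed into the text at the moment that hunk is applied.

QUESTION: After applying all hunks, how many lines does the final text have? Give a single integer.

Answer: 5

Derivation:
Hunk 1: at line 1 remove [jdwed,rcmvh] add [wiil,ect,pwoy] -> 7 lines: kogt soo wiil ect pwoy tgo szovz
Hunk 2: at line 1 remove [soo,wiil,ect] add [tdcg] -> 5 lines: kogt tdcg pwoy tgo szovz
Hunk 3: at line 1 remove [pwoy] add [ccg,rxec] -> 6 lines: kogt tdcg ccg rxec tgo szovz
Hunk 4: at line 1 remove [ccg] add [lhzum,ggzyd] -> 7 lines: kogt tdcg lhzum ggzyd rxec tgo szovz
Hunk 5: at line 2 remove [lhzum,ggzyd,rxec] add [fgp] -> 5 lines: kogt tdcg fgp tgo szovz
Final line count: 5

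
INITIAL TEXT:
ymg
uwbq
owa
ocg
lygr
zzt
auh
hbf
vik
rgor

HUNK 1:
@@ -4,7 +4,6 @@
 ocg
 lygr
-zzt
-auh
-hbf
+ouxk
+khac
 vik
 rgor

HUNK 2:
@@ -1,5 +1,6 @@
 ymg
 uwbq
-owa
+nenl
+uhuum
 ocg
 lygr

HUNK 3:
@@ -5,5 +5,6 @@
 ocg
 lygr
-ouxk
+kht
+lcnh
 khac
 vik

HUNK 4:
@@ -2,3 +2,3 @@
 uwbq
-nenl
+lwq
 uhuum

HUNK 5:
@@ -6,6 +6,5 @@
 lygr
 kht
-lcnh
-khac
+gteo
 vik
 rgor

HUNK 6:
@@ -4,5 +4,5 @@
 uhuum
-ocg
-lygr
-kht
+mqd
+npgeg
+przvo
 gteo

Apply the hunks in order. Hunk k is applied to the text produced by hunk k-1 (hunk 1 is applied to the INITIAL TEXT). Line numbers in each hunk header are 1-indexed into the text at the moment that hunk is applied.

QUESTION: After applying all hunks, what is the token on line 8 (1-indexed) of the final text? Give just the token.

Answer: gteo

Derivation:
Hunk 1: at line 4 remove [zzt,auh,hbf] add [ouxk,khac] -> 9 lines: ymg uwbq owa ocg lygr ouxk khac vik rgor
Hunk 2: at line 1 remove [owa] add [nenl,uhuum] -> 10 lines: ymg uwbq nenl uhuum ocg lygr ouxk khac vik rgor
Hunk 3: at line 5 remove [ouxk] add [kht,lcnh] -> 11 lines: ymg uwbq nenl uhuum ocg lygr kht lcnh khac vik rgor
Hunk 4: at line 2 remove [nenl] add [lwq] -> 11 lines: ymg uwbq lwq uhuum ocg lygr kht lcnh khac vik rgor
Hunk 5: at line 6 remove [lcnh,khac] add [gteo] -> 10 lines: ymg uwbq lwq uhuum ocg lygr kht gteo vik rgor
Hunk 6: at line 4 remove [ocg,lygr,kht] add [mqd,npgeg,przvo] -> 10 lines: ymg uwbq lwq uhuum mqd npgeg przvo gteo vik rgor
Final line 8: gteo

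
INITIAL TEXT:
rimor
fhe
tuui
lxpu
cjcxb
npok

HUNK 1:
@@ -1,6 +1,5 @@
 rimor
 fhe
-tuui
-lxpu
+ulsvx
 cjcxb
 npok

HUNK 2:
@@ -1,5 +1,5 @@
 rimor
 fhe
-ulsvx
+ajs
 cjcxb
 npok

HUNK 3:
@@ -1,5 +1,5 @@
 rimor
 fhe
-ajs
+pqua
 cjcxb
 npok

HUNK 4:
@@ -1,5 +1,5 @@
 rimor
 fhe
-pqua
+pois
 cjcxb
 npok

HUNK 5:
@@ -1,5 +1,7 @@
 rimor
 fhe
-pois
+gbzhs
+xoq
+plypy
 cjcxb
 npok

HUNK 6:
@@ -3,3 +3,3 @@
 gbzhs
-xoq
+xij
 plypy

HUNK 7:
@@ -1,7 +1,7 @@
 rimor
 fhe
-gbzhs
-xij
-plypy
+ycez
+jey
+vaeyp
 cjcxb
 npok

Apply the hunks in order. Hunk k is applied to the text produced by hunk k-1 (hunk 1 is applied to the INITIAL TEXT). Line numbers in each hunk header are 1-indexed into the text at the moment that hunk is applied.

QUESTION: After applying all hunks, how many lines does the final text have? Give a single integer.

Hunk 1: at line 1 remove [tuui,lxpu] add [ulsvx] -> 5 lines: rimor fhe ulsvx cjcxb npok
Hunk 2: at line 1 remove [ulsvx] add [ajs] -> 5 lines: rimor fhe ajs cjcxb npok
Hunk 3: at line 1 remove [ajs] add [pqua] -> 5 lines: rimor fhe pqua cjcxb npok
Hunk 4: at line 1 remove [pqua] add [pois] -> 5 lines: rimor fhe pois cjcxb npok
Hunk 5: at line 1 remove [pois] add [gbzhs,xoq,plypy] -> 7 lines: rimor fhe gbzhs xoq plypy cjcxb npok
Hunk 6: at line 3 remove [xoq] add [xij] -> 7 lines: rimor fhe gbzhs xij plypy cjcxb npok
Hunk 7: at line 1 remove [gbzhs,xij,plypy] add [ycez,jey,vaeyp] -> 7 lines: rimor fhe ycez jey vaeyp cjcxb npok
Final line count: 7

Answer: 7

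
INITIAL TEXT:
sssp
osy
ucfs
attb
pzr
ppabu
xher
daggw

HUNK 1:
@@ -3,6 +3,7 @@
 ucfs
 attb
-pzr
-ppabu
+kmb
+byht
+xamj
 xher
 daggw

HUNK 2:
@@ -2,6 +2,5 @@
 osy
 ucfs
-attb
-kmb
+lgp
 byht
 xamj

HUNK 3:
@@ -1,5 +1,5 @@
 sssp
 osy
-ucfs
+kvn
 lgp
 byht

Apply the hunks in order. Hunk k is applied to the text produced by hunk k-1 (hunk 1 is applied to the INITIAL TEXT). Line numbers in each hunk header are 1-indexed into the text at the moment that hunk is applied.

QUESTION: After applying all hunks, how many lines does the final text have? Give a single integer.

Hunk 1: at line 3 remove [pzr,ppabu] add [kmb,byht,xamj] -> 9 lines: sssp osy ucfs attb kmb byht xamj xher daggw
Hunk 2: at line 2 remove [attb,kmb] add [lgp] -> 8 lines: sssp osy ucfs lgp byht xamj xher daggw
Hunk 3: at line 1 remove [ucfs] add [kvn] -> 8 lines: sssp osy kvn lgp byht xamj xher daggw
Final line count: 8

Answer: 8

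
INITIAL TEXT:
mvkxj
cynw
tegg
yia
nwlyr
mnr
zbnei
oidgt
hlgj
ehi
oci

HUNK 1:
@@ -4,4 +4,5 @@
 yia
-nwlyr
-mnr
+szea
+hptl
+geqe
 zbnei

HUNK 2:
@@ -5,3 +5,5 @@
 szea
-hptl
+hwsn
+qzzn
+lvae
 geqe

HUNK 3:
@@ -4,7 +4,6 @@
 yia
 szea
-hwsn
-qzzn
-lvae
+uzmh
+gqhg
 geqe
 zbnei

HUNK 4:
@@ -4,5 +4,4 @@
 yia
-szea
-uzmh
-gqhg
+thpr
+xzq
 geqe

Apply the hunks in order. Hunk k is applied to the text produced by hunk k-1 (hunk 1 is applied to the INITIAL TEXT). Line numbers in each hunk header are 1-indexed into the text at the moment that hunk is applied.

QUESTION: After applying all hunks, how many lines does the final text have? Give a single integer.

Answer: 12

Derivation:
Hunk 1: at line 4 remove [nwlyr,mnr] add [szea,hptl,geqe] -> 12 lines: mvkxj cynw tegg yia szea hptl geqe zbnei oidgt hlgj ehi oci
Hunk 2: at line 5 remove [hptl] add [hwsn,qzzn,lvae] -> 14 lines: mvkxj cynw tegg yia szea hwsn qzzn lvae geqe zbnei oidgt hlgj ehi oci
Hunk 3: at line 4 remove [hwsn,qzzn,lvae] add [uzmh,gqhg] -> 13 lines: mvkxj cynw tegg yia szea uzmh gqhg geqe zbnei oidgt hlgj ehi oci
Hunk 4: at line 4 remove [szea,uzmh,gqhg] add [thpr,xzq] -> 12 lines: mvkxj cynw tegg yia thpr xzq geqe zbnei oidgt hlgj ehi oci
Final line count: 12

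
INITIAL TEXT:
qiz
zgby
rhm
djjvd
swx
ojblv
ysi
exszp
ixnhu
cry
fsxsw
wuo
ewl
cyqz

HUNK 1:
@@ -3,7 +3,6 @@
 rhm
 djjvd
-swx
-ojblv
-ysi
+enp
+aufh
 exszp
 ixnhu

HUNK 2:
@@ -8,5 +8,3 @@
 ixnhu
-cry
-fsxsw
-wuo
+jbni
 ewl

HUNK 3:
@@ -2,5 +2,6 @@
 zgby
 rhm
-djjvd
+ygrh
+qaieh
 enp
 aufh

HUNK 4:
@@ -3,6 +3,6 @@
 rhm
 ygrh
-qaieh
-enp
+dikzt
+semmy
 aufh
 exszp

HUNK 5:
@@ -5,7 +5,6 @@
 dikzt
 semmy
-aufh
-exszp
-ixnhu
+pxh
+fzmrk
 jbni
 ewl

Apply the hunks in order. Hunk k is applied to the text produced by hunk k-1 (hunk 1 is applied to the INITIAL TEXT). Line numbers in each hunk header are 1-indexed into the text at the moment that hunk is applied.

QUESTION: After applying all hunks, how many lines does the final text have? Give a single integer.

Hunk 1: at line 3 remove [swx,ojblv,ysi] add [enp,aufh] -> 13 lines: qiz zgby rhm djjvd enp aufh exszp ixnhu cry fsxsw wuo ewl cyqz
Hunk 2: at line 8 remove [cry,fsxsw,wuo] add [jbni] -> 11 lines: qiz zgby rhm djjvd enp aufh exszp ixnhu jbni ewl cyqz
Hunk 3: at line 2 remove [djjvd] add [ygrh,qaieh] -> 12 lines: qiz zgby rhm ygrh qaieh enp aufh exszp ixnhu jbni ewl cyqz
Hunk 4: at line 3 remove [qaieh,enp] add [dikzt,semmy] -> 12 lines: qiz zgby rhm ygrh dikzt semmy aufh exszp ixnhu jbni ewl cyqz
Hunk 5: at line 5 remove [aufh,exszp,ixnhu] add [pxh,fzmrk] -> 11 lines: qiz zgby rhm ygrh dikzt semmy pxh fzmrk jbni ewl cyqz
Final line count: 11

Answer: 11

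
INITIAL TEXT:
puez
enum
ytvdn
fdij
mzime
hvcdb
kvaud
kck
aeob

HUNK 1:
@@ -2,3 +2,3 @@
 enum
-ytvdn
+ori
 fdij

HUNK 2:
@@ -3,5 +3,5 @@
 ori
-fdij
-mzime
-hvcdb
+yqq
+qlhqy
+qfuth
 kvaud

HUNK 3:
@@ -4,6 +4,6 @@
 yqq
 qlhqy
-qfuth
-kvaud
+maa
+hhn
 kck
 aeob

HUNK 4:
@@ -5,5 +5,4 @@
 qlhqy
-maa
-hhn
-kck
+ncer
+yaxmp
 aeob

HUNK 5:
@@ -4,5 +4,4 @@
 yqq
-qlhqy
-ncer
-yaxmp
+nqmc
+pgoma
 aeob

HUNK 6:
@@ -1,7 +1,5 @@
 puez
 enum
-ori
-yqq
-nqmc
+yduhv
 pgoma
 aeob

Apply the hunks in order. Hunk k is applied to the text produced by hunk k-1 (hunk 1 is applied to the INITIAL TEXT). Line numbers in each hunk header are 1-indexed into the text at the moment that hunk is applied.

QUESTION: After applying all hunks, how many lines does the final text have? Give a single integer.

Answer: 5

Derivation:
Hunk 1: at line 2 remove [ytvdn] add [ori] -> 9 lines: puez enum ori fdij mzime hvcdb kvaud kck aeob
Hunk 2: at line 3 remove [fdij,mzime,hvcdb] add [yqq,qlhqy,qfuth] -> 9 lines: puez enum ori yqq qlhqy qfuth kvaud kck aeob
Hunk 3: at line 4 remove [qfuth,kvaud] add [maa,hhn] -> 9 lines: puez enum ori yqq qlhqy maa hhn kck aeob
Hunk 4: at line 5 remove [maa,hhn,kck] add [ncer,yaxmp] -> 8 lines: puez enum ori yqq qlhqy ncer yaxmp aeob
Hunk 5: at line 4 remove [qlhqy,ncer,yaxmp] add [nqmc,pgoma] -> 7 lines: puez enum ori yqq nqmc pgoma aeob
Hunk 6: at line 1 remove [ori,yqq,nqmc] add [yduhv] -> 5 lines: puez enum yduhv pgoma aeob
Final line count: 5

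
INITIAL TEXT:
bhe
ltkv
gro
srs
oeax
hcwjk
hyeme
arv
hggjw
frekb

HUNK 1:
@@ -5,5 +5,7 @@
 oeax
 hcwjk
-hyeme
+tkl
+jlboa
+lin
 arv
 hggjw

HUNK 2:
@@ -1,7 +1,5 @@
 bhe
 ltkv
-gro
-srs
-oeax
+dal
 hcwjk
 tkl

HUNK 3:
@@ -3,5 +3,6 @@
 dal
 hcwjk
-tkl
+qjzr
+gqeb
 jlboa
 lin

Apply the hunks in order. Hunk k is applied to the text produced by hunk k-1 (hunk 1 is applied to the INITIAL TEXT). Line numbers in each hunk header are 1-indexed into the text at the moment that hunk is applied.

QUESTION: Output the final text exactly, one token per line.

Answer: bhe
ltkv
dal
hcwjk
qjzr
gqeb
jlboa
lin
arv
hggjw
frekb

Derivation:
Hunk 1: at line 5 remove [hyeme] add [tkl,jlboa,lin] -> 12 lines: bhe ltkv gro srs oeax hcwjk tkl jlboa lin arv hggjw frekb
Hunk 2: at line 1 remove [gro,srs,oeax] add [dal] -> 10 lines: bhe ltkv dal hcwjk tkl jlboa lin arv hggjw frekb
Hunk 3: at line 3 remove [tkl] add [qjzr,gqeb] -> 11 lines: bhe ltkv dal hcwjk qjzr gqeb jlboa lin arv hggjw frekb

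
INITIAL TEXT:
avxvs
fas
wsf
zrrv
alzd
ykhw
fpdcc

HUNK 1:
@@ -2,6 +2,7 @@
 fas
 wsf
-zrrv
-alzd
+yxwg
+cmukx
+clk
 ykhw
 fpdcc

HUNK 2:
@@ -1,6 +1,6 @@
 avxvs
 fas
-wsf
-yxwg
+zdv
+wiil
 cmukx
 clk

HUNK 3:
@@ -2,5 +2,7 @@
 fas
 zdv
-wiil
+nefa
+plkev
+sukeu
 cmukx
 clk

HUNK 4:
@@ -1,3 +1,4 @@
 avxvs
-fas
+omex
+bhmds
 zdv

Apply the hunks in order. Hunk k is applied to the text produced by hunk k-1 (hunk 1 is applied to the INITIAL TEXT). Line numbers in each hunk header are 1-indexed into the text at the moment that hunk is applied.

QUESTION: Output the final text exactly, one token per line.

Hunk 1: at line 2 remove [zrrv,alzd] add [yxwg,cmukx,clk] -> 8 lines: avxvs fas wsf yxwg cmukx clk ykhw fpdcc
Hunk 2: at line 1 remove [wsf,yxwg] add [zdv,wiil] -> 8 lines: avxvs fas zdv wiil cmukx clk ykhw fpdcc
Hunk 3: at line 2 remove [wiil] add [nefa,plkev,sukeu] -> 10 lines: avxvs fas zdv nefa plkev sukeu cmukx clk ykhw fpdcc
Hunk 4: at line 1 remove [fas] add [omex,bhmds] -> 11 lines: avxvs omex bhmds zdv nefa plkev sukeu cmukx clk ykhw fpdcc

Answer: avxvs
omex
bhmds
zdv
nefa
plkev
sukeu
cmukx
clk
ykhw
fpdcc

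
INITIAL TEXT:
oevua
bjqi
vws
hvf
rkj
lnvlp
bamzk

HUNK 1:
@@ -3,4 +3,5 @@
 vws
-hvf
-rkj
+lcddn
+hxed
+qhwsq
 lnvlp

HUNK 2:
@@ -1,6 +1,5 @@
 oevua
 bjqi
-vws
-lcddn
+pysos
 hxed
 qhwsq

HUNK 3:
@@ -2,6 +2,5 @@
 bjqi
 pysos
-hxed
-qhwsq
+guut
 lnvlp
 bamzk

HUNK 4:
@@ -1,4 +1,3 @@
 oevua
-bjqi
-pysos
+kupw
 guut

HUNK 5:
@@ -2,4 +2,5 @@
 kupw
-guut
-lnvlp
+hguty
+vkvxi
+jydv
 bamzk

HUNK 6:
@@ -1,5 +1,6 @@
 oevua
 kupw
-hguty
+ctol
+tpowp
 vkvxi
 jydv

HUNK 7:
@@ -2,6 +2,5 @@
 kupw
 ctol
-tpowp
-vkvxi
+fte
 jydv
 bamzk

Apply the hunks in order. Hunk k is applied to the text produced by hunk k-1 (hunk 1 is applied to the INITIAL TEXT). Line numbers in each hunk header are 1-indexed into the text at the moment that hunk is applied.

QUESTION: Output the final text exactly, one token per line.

Hunk 1: at line 3 remove [hvf,rkj] add [lcddn,hxed,qhwsq] -> 8 lines: oevua bjqi vws lcddn hxed qhwsq lnvlp bamzk
Hunk 2: at line 1 remove [vws,lcddn] add [pysos] -> 7 lines: oevua bjqi pysos hxed qhwsq lnvlp bamzk
Hunk 3: at line 2 remove [hxed,qhwsq] add [guut] -> 6 lines: oevua bjqi pysos guut lnvlp bamzk
Hunk 4: at line 1 remove [bjqi,pysos] add [kupw] -> 5 lines: oevua kupw guut lnvlp bamzk
Hunk 5: at line 2 remove [guut,lnvlp] add [hguty,vkvxi,jydv] -> 6 lines: oevua kupw hguty vkvxi jydv bamzk
Hunk 6: at line 1 remove [hguty] add [ctol,tpowp] -> 7 lines: oevua kupw ctol tpowp vkvxi jydv bamzk
Hunk 7: at line 2 remove [tpowp,vkvxi] add [fte] -> 6 lines: oevua kupw ctol fte jydv bamzk

Answer: oevua
kupw
ctol
fte
jydv
bamzk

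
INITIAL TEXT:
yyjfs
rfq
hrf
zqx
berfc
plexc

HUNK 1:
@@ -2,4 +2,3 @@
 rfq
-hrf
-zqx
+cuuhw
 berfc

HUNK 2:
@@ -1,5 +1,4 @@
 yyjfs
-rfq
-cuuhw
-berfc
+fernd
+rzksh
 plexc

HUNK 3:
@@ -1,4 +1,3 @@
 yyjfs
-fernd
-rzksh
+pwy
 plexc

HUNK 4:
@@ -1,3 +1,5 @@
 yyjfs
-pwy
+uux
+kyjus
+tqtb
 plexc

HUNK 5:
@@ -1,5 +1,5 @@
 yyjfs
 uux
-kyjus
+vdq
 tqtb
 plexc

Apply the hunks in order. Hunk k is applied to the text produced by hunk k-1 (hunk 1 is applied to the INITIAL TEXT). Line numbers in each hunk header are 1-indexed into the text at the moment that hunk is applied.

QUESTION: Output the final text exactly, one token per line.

Hunk 1: at line 2 remove [hrf,zqx] add [cuuhw] -> 5 lines: yyjfs rfq cuuhw berfc plexc
Hunk 2: at line 1 remove [rfq,cuuhw,berfc] add [fernd,rzksh] -> 4 lines: yyjfs fernd rzksh plexc
Hunk 3: at line 1 remove [fernd,rzksh] add [pwy] -> 3 lines: yyjfs pwy plexc
Hunk 4: at line 1 remove [pwy] add [uux,kyjus,tqtb] -> 5 lines: yyjfs uux kyjus tqtb plexc
Hunk 5: at line 1 remove [kyjus] add [vdq] -> 5 lines: yyjfs uux vdq tqtb plexc

Answer: yyjfs
uux
vdq
tqtb
plexc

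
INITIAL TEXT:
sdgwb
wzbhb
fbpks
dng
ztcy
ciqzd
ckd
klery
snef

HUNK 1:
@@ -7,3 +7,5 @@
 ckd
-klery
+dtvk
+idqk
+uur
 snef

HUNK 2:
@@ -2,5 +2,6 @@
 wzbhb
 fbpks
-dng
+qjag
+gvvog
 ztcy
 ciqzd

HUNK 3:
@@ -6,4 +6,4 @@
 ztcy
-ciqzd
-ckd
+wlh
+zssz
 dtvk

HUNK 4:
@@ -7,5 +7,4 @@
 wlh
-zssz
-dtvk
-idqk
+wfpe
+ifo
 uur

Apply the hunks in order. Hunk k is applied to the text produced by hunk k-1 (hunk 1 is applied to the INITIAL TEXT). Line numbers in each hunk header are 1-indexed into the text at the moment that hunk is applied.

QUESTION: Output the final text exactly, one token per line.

Answer: sdgwb
wzbhb
fbpks
qjag
gvvog
ztcy
wlh
wfpe
ifo
uur
snef

Derivation:
Hunk 1: at line 7 remove [klery] add [dtvk,idqk,uur] -> 11 lines: sdgwb wzbhb fbpks dng ztcy ciqzd ckd dtvk idqk uur snef
Hunk 2: at line 2 remove [dng] add [qjag,gvvog] -> 12 lines: sdgwb wzbhb fbpks qjag gvvog ztcy ciqzd ckd dtvk idqk uur snef
Hunk 3: at line 6 remove [ciqzd,ckd] add [wlh,zssz] -> 12 lines: sdgwb wzbhb fbpks qjag gvvog ztcy wlh zssz dtvk idqk uur snef
Hunk 4: at line 7 remove [zssz,dtvk,idqk] add [wfpe,ifo] -> 11 lines: sdgwb wzbhb fbpks qjag gvvog ztcy wlh wfpe ifo uur snef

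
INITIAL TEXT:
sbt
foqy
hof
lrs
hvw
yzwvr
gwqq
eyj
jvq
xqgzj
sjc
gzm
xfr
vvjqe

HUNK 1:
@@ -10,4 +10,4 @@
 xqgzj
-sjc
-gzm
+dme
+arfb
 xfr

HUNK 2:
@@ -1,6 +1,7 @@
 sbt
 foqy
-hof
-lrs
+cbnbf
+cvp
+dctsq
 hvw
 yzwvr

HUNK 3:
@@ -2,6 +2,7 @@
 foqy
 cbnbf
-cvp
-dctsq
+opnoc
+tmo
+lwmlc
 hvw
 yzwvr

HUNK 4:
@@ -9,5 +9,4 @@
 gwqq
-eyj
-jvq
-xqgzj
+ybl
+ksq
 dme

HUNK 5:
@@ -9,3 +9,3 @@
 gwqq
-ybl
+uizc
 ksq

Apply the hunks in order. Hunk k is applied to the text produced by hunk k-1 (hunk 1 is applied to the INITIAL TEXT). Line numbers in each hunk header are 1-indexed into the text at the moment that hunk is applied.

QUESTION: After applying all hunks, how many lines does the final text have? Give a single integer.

Hunk 1: at line 10 remove [sjc,gzm] add [dme,arfb] -> 14 lines: sbt foqy hof lrs hvw yzwvr gwqq eyj jvq xqgzj dme arfb xfr vvjqe
Hunk 2: at line 1 remove [hof,lrs] add [cbnbf,cvp,dctsq] -> 15 lines: sbt foqy cbnbf cvp dctsq hvw yzwvr gwqq eyj jvq xqgzj dme arfb xfr vvjqe
Hunk 3: at line 2 remove [cvp,dctsq] add [opnoc,tmo,lwmlc] -> 16 lines: sbt foqy cbnbf opnoc tmo lwmlc hvw yzwvr gwqq eyj jvq xqgzj dme arfb xfr vvjqe
Hunk 4: at line 9 remove [eyj,jvq,xqgzj] add [ybl,ksq] -> 15 lines: sbt foqy cbnbf opnoc tmo lwmlc hvw yzwvr gwqq ybl ksq dme arfb xfr vvjqe
Hunk 5: at line 9 remove [ybl] add [uizc] -> 15 lines: sbt foqy cbnbf opnoc tmo lwmlc hvw yzwvr gwqq uizc ksq dme arfb xfr vvjqe
Final line count: 15

Answer: 15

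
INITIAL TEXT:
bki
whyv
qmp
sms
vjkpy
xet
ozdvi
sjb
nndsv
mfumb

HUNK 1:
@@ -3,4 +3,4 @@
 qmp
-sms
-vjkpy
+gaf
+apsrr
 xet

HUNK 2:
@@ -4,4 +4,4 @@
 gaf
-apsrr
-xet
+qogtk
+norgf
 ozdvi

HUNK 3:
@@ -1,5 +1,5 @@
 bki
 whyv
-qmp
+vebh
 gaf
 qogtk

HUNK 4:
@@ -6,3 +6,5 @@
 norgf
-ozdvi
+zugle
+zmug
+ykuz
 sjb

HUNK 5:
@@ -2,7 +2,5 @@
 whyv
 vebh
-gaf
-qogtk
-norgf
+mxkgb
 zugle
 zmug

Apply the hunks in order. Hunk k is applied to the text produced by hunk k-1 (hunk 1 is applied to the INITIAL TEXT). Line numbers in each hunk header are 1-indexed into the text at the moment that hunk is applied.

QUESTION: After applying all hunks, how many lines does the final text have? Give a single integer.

Answer: 10

Derivation:
Hunk 1: at line 3 remove [sms,vjkpy] add [gaf,apsrr] -> 10 lines: bki whyv qmp gaf apsrr xet ozdvi sjb nndsv mfumb
Hunk 2: at line 4 remove [apsrr,xet] add [qogtk,norgf] -> 10 lines: bki whyv qmp gaf qogtk norgf ozdvi sjb nndsv mfumb
Hunk 3: at line 1 remove [qmp] add [vebh] -> 10 lines: bki whyv vebh gaf qogtk norgf ozdvi sjb nndsv mfumb
Hunk 4: at line 6 remove [ozdvi] add [zugle,zmug,ykuz] -> 12 lines: bki whyv vebh gaf qogtk norgf zugle zmug ykuz sjb nndsv mfumb
Hunk 5: at line 2 remove [gaf,qogtk,norgf] add [mxkgb] -> 10 lines: bki whyv vebh mxkgb zugle zmug ykuz sjb nndsv mfumb
Final line count: 10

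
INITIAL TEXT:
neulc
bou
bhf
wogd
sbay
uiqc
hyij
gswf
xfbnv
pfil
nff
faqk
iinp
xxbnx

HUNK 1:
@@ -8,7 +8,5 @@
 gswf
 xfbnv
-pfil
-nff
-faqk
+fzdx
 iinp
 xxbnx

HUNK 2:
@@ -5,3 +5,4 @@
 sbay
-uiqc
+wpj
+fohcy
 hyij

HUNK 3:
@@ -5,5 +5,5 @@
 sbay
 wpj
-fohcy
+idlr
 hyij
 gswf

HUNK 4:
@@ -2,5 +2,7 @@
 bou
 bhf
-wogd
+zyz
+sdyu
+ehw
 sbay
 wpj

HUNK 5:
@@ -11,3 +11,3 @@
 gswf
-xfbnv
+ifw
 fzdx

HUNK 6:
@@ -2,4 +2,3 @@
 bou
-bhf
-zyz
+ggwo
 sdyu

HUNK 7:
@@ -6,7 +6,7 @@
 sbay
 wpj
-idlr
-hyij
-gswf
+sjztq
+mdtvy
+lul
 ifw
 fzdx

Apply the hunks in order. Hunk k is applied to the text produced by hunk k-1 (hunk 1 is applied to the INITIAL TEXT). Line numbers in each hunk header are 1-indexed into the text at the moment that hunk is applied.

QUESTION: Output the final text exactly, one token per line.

Answer: neulc
bou
ggwo
sdyu
ehw
sbay
wpj
sjztq
mdtvy
lul
ifw
fzdx
iinp
xxbnx

Derivation:
Hunk 1: at line 8 remove [pfil,nff,faqk] add [fzdx] -> 12 lines: neulc bou bhf wogd sbay uiqc hyij gswf xfbnv fzdx iinp xxbnx
Hunk 2: at line 5 remove [uiqc] add [wpj,fohcy] -> 13 lines: neulc bou bhf wogd sbay wpj fohcy hyij gswf xfbnv fzdx iinp xxbnx
Hunk 3: at line 5 remove [fohcy] add [idlr] -> 13 lines: neulc bou bhf wogd sbay wpj idlr hyij gswf xfbnv fzdx iinp xxbnx
Hunk 4: at line 2 remove [wogd] add [zyz,sdyu,ehw] -> 15 lines: neulc bou bhf zyz sdyu ehw sbay wpj idlr hyij gswf xfbnv fzdx iinp xxbnx
Hunk 5: at line 11 remove [xfbnv] add [ifw] -> 15 lines: neulc bou bhf zyz sdyu ehw sbay wpj idlr hyij gswf ifw fzdx iinp xxbnx
Hunk 6: at line 2 remove [bhf,zyz] add [ggwo] -> 14 lines: neulc bou ggwo sdyu ehw sbay wpj idlr hyij gswf ifw fzdx iinp xxbnx
Hunk 7: at line 6 remove [idlr,hyij,gswf] add [sjztq,mdtvy,lul] -> 14 lines: neulc bou ggwo sdyu ehw sbay wpj sjztq mdtvy lul ifw fzdx iinp xxbnx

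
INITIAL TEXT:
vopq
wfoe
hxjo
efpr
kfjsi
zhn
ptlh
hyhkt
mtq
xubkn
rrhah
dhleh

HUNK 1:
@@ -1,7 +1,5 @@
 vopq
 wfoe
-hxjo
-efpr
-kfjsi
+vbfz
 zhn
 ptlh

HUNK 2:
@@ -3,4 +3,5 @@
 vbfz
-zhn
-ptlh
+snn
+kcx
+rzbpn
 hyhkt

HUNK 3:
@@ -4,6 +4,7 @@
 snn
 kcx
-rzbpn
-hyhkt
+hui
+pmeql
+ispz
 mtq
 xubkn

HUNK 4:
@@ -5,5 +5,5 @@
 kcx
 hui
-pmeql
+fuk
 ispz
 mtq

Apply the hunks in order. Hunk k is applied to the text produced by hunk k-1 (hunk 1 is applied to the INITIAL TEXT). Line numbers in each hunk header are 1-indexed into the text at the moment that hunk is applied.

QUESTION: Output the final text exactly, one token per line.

Answer: vopq
wfoe
vbfz
snn
kcx
hui
fuk
ispz
mtq
xubkn
rrhah
dhleh

Derivation:
Hunk 1: at line 1 remove [hxjo,efpr,kfjsi] add [vbfz] -> 10 lines: vopq wfoe vbfz zhn ptlh hyhkt mtq xubkn rrhah dhleh
Hunk 2: at line 3 remove [zhn,ptlh] add [snn,kcx,rzbpn] -> 11 lines: vopq wfoe vbfz snn kcx rzbpn hyhkt mtq xubkn rrhah dhleh
Hunk 3: at line 4 remove [rzbpn,hyhkt] add [hui,pmeql,ispz] -> 12 lines: vopq wfoe vbfz snn kcx hui pmeql ispz mtq xubkn rrhah dhleh
Hunk 4: at line 5 remove [pmeql] add [fuk] -> 12 lines: vopq wfoe vbfz snn kcx hui fuk ispz mtq xubkn rrhah dhleh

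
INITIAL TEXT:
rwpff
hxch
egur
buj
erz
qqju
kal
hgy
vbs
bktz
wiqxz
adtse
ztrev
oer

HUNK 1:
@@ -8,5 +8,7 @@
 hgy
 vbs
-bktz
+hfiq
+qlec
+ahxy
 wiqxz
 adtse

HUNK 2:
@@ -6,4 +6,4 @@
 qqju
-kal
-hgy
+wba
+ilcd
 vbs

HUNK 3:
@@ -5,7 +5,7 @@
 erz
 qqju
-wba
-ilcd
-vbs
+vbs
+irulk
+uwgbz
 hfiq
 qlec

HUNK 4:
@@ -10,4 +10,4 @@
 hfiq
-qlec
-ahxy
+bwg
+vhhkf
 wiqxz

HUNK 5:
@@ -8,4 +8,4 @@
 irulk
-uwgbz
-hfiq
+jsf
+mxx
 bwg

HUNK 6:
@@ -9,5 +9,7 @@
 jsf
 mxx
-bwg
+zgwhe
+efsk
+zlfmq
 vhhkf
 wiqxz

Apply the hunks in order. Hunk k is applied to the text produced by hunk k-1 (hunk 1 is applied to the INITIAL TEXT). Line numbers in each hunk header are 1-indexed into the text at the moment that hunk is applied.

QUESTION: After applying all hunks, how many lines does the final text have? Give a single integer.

Hunk 1: at line 8 remove [bktz] add [hfiq,qlec,ahxy] -> 16 lines: rwpff hxch egur buj erz qqju kal hgy vbs hfiq qlec ahxy wiqxz adtse ztrev oer
Hunk 2: at line 6 remove [kal,hgy] add [wba,ilcd] -> 16 lines: rwpff hxch egur buj erz qqju wba ilcd vbs hfiq qlec ahxy wiqxz adtse ztrev oer
Hunk 3: at line 5 remove [wba,ilcd,vbs] add [vbs,irulk,uwgbz] -> 16 lines: rwpff hxch egur buj erz qqju vbs irulk uwgbz hfiq qlec ahxy wiqxz adtse ztrev oer
Hunk 4: at line 10 remove [qlec,ahxy] add [bwg,vhhkf] -> 16 lines: rwpff hxch egur buj erz qqju vbs irulk uwgbz hfiq bwg vhhkf wiqxz adtse ztrev oer
Hunk 5: at line 8 remove [uwgbz,hfiq] add [jsf,mxx] -> 16 lines: rwpff hxch egur buj erz qqju vbs irulk jsf mxx bwg vhhkf wiqxz adtse ztrev oer
Hunk 6: at line 9 remove [bwg] add [zgwhe,efsk,zlfmq] -> 18 lines: rwpff hxch egur buj erz qqju vbs irulk jsf mxx zgwhe efsk zlfmq vhhkf wiqxz adtse ztrev oer
Final line count: 18

Answer: 18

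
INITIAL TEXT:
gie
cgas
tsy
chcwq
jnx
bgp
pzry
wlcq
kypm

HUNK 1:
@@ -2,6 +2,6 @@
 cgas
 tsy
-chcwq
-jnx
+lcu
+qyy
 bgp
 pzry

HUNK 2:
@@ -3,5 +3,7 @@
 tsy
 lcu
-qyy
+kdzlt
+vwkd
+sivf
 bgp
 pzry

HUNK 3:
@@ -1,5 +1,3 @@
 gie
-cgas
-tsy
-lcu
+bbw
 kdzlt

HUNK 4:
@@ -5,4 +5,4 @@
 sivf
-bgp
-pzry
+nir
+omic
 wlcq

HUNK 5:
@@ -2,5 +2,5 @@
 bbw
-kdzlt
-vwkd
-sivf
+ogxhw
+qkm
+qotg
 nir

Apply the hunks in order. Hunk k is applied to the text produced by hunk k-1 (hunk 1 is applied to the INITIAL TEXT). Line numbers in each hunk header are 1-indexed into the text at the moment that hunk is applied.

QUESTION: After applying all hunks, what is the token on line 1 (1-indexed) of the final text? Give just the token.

Answer: gie

Derivation:
Hunk 1: at line 2 remove [chcwq,jnx] add [lcu,qyy] -> 9 lines: gie cgas tsy lcu qyy bgp pzry wlcq kypm
Hunk 2: at line 3 remove [qyy] add [kdzlt,vwkd,sivf] -> 11 lines: gie cgas tsy lcu kdzlt vwkd sivf bgp pzry wlcq kypm
Hunk 3: at line 1 remove [cgas,tsy,lcu] add [bbw] -> 9 lines: gie bbw kdzlt vwkd sivf bgp pzry wlcq kypm
Hunk 4: at line 5 remove [bgp,pzry] add [nir,omic] -> 9 lines: gie bbw kdzlt vwkd sivf nir omic wlcq kypm
Hunk 5: at line 2 remove [kdzlt,vwkd,sivf] add [ogxhw,qkm,qotg] -> 9 lines: gie bbw ogxhw qkm qotg nir omic wlcq kypm
Final line 1: gie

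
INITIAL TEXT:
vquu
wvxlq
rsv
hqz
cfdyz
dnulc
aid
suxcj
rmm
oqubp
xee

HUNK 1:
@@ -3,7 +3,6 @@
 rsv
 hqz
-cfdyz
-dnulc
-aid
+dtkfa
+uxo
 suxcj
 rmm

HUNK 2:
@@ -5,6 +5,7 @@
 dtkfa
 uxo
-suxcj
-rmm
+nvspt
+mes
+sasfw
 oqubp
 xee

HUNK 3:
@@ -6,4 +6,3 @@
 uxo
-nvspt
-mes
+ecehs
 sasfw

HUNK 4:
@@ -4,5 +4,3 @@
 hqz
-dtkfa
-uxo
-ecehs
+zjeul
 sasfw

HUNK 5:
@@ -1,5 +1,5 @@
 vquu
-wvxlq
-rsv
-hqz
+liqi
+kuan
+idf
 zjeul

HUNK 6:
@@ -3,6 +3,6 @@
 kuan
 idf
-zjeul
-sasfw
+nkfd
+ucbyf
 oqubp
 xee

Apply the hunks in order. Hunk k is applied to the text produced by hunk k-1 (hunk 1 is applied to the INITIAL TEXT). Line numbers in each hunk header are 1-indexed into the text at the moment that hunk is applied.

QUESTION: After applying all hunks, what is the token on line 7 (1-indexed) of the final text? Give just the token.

Hunk 1: at line 3 remove [cfdyz,dnulc,aid] add [dtkfa,uxo] -> 10 lines: vquu wvxlq rsv hqz dtkfa uxo suxcj rmm oqubp xee
Hunk 2: at line 5 remove [suxcj,rmm] add [nvspt,mes,sasfw] -> 11 lines: vquu wvxlq rsv hqz dtkfa uxo nvspt mes sasfw oqubp xee
Hunk 3: at line 6 remove [nvspt,mes] add [ecehs] -> 10 lines: vquu wvxlq rsv hqz dtkfa uxo ecehs sasfw oqubp xee
Hunk 4: at line 4 remove [dtkfa,uxo,ecehs] add [zjeul] -> 8 lines: vquu wvxlq rsv hqz zjeul sasfw oqubp xee
Hunk 5: at line 1 remove [wvxlq,rsv,hqz] add [liqi,kuan,idf] -> 8 lines: vquu liqi kuan idf zjeul sasfw oqubp xee
Hunk 6: at line 3 remove [zjeul,sasfw] add [nkfd,ucbyf] -> 8 lines: vquu liqi kuan idf nkfd ucbyf oqubp xee
Final line 7: oqubp

Answer: oqubp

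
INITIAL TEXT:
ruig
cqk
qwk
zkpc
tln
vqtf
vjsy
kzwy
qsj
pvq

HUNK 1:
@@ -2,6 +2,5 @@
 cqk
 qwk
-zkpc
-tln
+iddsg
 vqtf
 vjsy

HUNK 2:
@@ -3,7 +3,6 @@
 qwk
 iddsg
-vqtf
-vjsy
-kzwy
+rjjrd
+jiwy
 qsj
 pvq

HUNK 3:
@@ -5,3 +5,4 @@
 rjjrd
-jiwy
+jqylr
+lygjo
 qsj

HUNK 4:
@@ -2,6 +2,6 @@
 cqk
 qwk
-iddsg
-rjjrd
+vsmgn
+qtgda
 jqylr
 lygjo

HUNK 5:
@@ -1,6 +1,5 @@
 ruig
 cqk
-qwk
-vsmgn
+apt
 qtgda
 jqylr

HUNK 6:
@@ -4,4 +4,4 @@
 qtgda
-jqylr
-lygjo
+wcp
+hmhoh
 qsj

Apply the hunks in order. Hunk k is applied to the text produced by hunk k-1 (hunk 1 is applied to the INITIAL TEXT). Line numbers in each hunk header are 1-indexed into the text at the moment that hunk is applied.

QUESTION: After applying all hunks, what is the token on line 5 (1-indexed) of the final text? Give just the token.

Answer: wcp

Derivation:
Hunk 1: at line 2 remove [zkpc,tln] add [iddsg] -> 9 lines: ruig cqk qwk iddsg vqtf vjsy kzwy qsj pvq
Hunk 2: at line 3 remove [vqtf,vjsy,kzwy] add [rjjrd,jiwy] -> 8 lines: ruig cqk qwk iddsg rjjrd jiwy qsj pvq
Hunk 3: at line 5 remove [jiwy] add [jqylr,lygjo] -> 9 lines: ruig cqk qwk iddsg rjjrd jqylr lygjo qsj pvq
Hunk 4: at line 2 remove [iddsg,rjjrd] add [vsmgn,qtgda] -> 9 lines: ruig cqk qwk vsmgn qtgda jqylr lygjo qsj pvq
Hunk 5: at line 1 remove [qwk,vsmgn] add [apt] -> 8 lines: ruig cqk apt qtgda jqylr lygjo qsj pvq
Hunk 6: at line 4 remove [jqylr,lygjo] add [wcp,hmhoh] -> 8 lines: ruig cqk apt qtgda wcp hmhoh qsj pvq
Final line 5: wcp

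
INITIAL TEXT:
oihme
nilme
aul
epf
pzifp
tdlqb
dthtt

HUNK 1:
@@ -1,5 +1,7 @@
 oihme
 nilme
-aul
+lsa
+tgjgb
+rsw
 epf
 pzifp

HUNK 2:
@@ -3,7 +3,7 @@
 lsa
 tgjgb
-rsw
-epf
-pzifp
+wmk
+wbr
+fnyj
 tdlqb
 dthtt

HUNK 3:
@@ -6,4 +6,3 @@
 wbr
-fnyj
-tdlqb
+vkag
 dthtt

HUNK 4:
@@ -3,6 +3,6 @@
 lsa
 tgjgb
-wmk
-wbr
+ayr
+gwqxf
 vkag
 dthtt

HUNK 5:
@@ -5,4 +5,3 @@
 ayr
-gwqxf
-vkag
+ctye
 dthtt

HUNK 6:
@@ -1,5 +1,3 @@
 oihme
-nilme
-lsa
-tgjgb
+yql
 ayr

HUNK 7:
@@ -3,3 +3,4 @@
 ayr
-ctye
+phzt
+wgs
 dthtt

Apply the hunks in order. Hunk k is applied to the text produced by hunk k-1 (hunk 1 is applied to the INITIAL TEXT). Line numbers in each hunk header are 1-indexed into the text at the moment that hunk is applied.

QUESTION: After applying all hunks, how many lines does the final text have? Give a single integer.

Hunk 1: at line 1 remove [aul] add [lsa,tgjgb,rsw] -> 9 lines: oihme nilme lsa tgjgb rsw epf pzifp tdlqb dthtt
Hunk 2: at line 3 remove [rsw,epf,pzifp] add [wmk,wbr,fnyj] -> 9 lines: oihme nilme lsa tgjgb wmk wbr fnyj tdlqb dthtt
Hunk 3: at line 6 remove [fnyj,tdlqb] add [vkag] -> 8 lines: oihme nilme lsa tgjgb wmk wbr vkag dthtt
Hunk 4: at line 3 remove [wmk,wbr] add [ayr,gwqxf] -> 8 lines: oihme nilme lsa tgjgb ayr gwqxf vkag dthtt
Hunk 5: at line 5 remove [gwqxf,vkag] add [ctye] -> 7 lines: oihme nilme lsa tgjgb ayr ctye dthtt
Hunk 6: at line 1 remove [nilme,lsa,tgjgb] add [yql] -> 5 lines: oihme yql ayr ctye dthtt
Hunk 7: at line 3 remove [ctye] add [phzt,wgs] -> 6 lines: oihme yql ayr phzt wgs dthtt
Final line count: 6

Answer: 6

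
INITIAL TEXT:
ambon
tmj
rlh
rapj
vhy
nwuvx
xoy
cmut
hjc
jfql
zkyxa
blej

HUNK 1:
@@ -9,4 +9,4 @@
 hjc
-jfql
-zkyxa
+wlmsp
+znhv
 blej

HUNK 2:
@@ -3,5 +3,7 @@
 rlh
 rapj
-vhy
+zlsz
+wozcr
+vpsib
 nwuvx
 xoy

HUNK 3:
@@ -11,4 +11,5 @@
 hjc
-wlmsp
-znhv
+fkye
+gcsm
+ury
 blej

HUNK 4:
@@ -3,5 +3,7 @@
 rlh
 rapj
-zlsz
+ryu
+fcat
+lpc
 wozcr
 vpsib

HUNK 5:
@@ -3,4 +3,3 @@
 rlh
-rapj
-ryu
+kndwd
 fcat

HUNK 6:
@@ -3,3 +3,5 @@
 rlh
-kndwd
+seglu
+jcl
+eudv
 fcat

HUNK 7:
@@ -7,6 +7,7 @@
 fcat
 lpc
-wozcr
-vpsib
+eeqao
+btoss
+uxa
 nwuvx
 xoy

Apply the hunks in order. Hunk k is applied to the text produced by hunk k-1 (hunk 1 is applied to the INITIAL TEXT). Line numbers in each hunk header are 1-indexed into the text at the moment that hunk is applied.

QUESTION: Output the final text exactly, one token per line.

Hunk 1: at line 9 remove [jfql,zkyxa] add [wlmsp,znhv] -> 12 lines: ambon tmj rlh rapj vhy nwuvx xoy cmut hjc wlmsp znhv blej
Hunk 2: at line 3 remove [vhy] add [zlsz,wozcr,vpsib] -> 14 lines: ambon tmj rlh rapj zlsz wozcr vpsib nwuvx xoy cmut hjc wlmsp znhv blej
Hunk 3: at line 11 remove [wlmsp,znhv] add [fkye,gcsm,ury] -> 15 lines: ambon tmj rlh rapj zlsz wozcr vpsib nwuvx xoy cmut hjc fkye gcsm ury blej
Hunk 4: at line 3 remove [zlsz] add [ryu,fcat,lpc] -> 17 lines: ambon tmj rlh rapj ryu fcat lpc wozcr vpsib nwuvx xoy cmut hjc fkye gcsm ury blej
Hunk 5: at line 3 remove [rapj,ryu] add [kndwd] -> 16 lines: ambon tmj rlh kndwd fcat lpc wozcr vpsib nwuvx xoy cmut hjc fkye gcsm ury blej
Hunk 6: at line 3 remove [kndwd] add [seglu,jcl,eudv] -> 18 lines: ambon tmj rlh seglu jcl eudv fcat lpc wozcr vpsib nwuvx xoy cmut hjc fkye gcsm ury blej
Hunk 7: at line 7 remove [wozcr,vpsib] add [eeqao,btoss,uxa] -> 19 lines: ambon tmj rlh seglu jcl eudv fcat lpc eeqao btoss uxa nwuvx xoy cmut hjc fkye gcsm ury blej

Answer: ambon
tmj
rlh
seglu
jcl
eudv
fcat
lpc
eeqao
btoss
uxa
nwuvx
xoy
cmut
hjc
fkye
gcsm
ury
blej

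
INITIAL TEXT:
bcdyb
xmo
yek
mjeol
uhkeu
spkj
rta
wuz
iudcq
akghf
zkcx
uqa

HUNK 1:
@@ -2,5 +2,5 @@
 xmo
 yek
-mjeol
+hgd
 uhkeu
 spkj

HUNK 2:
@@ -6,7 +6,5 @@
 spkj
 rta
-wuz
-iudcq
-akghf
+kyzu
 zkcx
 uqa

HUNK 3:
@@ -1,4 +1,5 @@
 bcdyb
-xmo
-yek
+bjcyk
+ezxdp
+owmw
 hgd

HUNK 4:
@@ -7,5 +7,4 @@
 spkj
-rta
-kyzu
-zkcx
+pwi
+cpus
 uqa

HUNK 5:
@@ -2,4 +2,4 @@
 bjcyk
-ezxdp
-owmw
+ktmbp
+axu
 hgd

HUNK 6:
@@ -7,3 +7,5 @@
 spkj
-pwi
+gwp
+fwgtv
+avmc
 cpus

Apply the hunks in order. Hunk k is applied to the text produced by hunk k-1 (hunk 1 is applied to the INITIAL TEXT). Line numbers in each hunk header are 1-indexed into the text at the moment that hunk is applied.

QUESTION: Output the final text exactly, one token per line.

Hunk 1: at line 2 remove [mjeol] add [hgd] -> 12 lines: bcdyb xmo yek hgd uhkeu spkj rta wuz iudcq akghf zkcx uqa
Hunk 2: at line 6 remove [wuz,iudcq,akghf] add [kyzu] -> 10 lines: bcdyb xmo yek hgd uhkeu spkj rta kyzu zkcx uqa
Hunk 3: at line 1 remove [xmo,yek] add [bjcyk,ezxdp,owmw] -> 11 lines: bcdyb bjcyk ezxdp owmw hgd uhkeu spkj rta kyzu zkcx uqa
Hunk 4: at line 7 remove [rta,kyzu,zkcx] add [pwi,cpus] -> 10 lines: bcdyb bjcyk ezxdp owmw hgd uhkeu spkj pwi cpus uqa
Hunk 5: at line 2 remove [ezxdp,owmw] add [ktmbp,axu] -> 10 lines: bcdyb bjcyk ktmbp axu hgd uhkeu spkj pwi cpus uqa
Hunk 6: at line 7 remove [pwi] add [gwp,fwgtv,avmc] -> 12 lines: bcdyb bjcyk ktmbp axu hgd uhkeu spkj gwp fwgtv avmc cpus uqa

Answer: bcdyb
bjcyk
ktmbp
axu
hgd
uhkeu
spkj
gwp
fwgtv
avmc
cpus
uqa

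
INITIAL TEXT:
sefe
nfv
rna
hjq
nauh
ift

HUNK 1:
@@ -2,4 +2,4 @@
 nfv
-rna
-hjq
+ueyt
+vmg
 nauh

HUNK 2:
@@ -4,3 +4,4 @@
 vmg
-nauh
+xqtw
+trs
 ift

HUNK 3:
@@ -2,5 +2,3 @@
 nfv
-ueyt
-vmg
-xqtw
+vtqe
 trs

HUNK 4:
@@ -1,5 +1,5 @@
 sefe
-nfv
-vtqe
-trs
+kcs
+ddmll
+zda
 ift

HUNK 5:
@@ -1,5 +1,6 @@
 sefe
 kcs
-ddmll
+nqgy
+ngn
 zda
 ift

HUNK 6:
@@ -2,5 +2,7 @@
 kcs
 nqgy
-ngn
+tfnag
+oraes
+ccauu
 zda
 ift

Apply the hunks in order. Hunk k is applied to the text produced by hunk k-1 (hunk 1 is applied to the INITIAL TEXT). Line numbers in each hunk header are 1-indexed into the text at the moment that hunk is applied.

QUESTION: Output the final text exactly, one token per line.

Hunk 1: at line 2 remove [rna,hjq] add [ueyt,vmg] -> 6 lines: sefe nfv ueyt vmg nauh ift
Hunk 2: at line 4 remove [nauh] add [xqtw,trs] -> 7 lines: sefe nfv ueyt vmg xqtw trs ift
Hunk 3: at line 2 remove [ueyt,vmg,xqtw] add [vtqe] -> 5 lines: sefe nfv vtqe trs ift
Hunk 4: at line 1 remove [nfv,vtqe,trs] add [kcs,ddmll,zda] -> 5 lines: sefe kcs ddmll zda ift
Hunk 5: at line 1 remove [ddmll] add [nqgy,ngn] -> 6 lines: sefe kcs nqgy ngn zda ift
Hunk 6: at line 2 remove [ngn] add [tfnag,oraes,ccauu] -> 8 lines: sefe kcs nqgy tfnag oraes ccauu zda ift

Answer: sefe
kcs
nqgy
tfnag
oraes
ccauu
zda
ift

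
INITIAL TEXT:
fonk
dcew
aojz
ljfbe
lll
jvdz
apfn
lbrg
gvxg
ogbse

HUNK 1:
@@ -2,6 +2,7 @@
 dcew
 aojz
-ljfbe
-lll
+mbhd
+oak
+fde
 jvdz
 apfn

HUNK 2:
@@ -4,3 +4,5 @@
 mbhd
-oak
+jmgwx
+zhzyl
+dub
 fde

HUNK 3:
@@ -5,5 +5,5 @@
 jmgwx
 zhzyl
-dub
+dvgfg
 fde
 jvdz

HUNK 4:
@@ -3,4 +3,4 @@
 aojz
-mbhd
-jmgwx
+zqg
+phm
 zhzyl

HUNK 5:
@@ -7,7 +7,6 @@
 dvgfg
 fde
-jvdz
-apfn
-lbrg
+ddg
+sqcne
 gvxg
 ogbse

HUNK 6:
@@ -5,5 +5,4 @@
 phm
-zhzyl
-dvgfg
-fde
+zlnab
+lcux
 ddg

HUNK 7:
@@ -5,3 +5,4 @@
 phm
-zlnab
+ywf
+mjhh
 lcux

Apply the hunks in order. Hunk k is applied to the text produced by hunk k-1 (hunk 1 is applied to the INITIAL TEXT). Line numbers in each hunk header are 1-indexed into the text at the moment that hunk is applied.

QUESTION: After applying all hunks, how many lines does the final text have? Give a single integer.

Answer: 12

Derivation:
Hunk 1: at line 2 remove [ljfbe,lll] add [mbhd,oak,fde] -> 11 lines: fonk dcew aojz mbhd oak fde jvdz apfn lbrg gvxg ogbse
Hunk 2: at line 4 remove [oak] add [jmgwx,zhzyl,dub] -> 13 lines: fonk dcew aojz mbhd jmgwx zhzyl dub fde jvdz apfn lbrg gvxg ogbse
Hunk 3: at line 5 remove [dub] add [dvgfg] -> 13 lines: fonk dcew aojz mbhd jmgwx zhzyl dvgfg fde jvdz apfn lbrg gvxg ogbse
Hunk 4: at line 3 remove [mbhd,jmgwx] add [zqg,phm] -> 13 lines: fonk dcew aojz zqg phm zhzyl dvgfg fde jvdz apfn lbrg gvxg ogbse
Hunk 5: at line 7 remove [jvdz,apfn,lbrg] add [ddg,sqcne] -> 12 lines: fonk dcew aojz zqg phm zhzyl dvgfg fde ddg sqcne gvxg ogbse
Hunk 6: at line 5 remove [zhzyl,dvgfg,fde] add [zlnab,lcux] -> 11 lines: fonk dcew aojz zqg phm zlnab lcux ddg sqcne gvxg ogbse
Hunk 7: at line 5 remove [zlnab] add [ywf,mjhh] -> 12 lines: fonk dcew aojz zqg phm ywf mjhh lcux ddg sqcne gvxg ogbse
Final line count: 12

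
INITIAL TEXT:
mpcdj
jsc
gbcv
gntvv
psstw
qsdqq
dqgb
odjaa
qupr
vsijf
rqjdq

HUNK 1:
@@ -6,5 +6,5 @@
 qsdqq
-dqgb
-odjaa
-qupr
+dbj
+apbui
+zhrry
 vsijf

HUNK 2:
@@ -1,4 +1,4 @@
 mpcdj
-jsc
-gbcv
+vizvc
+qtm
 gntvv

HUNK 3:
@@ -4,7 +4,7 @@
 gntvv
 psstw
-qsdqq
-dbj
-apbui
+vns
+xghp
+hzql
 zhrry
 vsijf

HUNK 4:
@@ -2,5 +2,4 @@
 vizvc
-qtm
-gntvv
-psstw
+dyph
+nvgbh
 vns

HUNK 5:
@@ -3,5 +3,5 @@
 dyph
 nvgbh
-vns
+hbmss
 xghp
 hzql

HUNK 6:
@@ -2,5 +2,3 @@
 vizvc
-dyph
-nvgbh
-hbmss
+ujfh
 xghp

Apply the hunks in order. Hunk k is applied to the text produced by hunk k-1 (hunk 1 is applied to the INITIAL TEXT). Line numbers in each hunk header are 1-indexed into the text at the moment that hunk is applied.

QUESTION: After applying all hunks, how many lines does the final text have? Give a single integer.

Hunk 1: at line 6 remove [dqgb,odjaa,qupr] add [dbj,apbui,zhrry] -> 11 lines: mpcdj jsc gbcv gntvv psstw qsdqq dbj apbui zhrry vsijf rqjdq
Hunk 2: at line 1 remove [jsc,gbcv] add [vizvc,qtm] -> 11 lines: mpcdj vizvc qtm gntvv psstw qsdqq dbj apbui zhrry vsijf rqjdq
Hunk 3: at line 4 remove [qsdqq,dbj,apbui] add [vns,xghp,hzql] -> 11 lines: mpcdj vizvc qtm gntvv psstw vns xghp hzql zhrry vsijf rqjdq
Hunk 4: at line 2 remove [qtm,gntvv,psstw] add [dyph,nvgbh] -> 10 lines: mpcdj vizvc dyph nvgbh vns xghp hzql zhrry vsijf rqjdq
Hunk 5: at line 3 remove [vns] add [hbmss] -> 10 lines: mpcdj vizvc dyph nvgbh hbmss xghp hzql zhrry vsijf rqjdq
Hunk 6: at line 2 remove [dyph,nvgbh,hbmss] add [ujfh] -> 8 lines: mpcdj vizvc ujfh xghp hzql zhrry vsijf rqjdq
Final line count: 8

Answer: 8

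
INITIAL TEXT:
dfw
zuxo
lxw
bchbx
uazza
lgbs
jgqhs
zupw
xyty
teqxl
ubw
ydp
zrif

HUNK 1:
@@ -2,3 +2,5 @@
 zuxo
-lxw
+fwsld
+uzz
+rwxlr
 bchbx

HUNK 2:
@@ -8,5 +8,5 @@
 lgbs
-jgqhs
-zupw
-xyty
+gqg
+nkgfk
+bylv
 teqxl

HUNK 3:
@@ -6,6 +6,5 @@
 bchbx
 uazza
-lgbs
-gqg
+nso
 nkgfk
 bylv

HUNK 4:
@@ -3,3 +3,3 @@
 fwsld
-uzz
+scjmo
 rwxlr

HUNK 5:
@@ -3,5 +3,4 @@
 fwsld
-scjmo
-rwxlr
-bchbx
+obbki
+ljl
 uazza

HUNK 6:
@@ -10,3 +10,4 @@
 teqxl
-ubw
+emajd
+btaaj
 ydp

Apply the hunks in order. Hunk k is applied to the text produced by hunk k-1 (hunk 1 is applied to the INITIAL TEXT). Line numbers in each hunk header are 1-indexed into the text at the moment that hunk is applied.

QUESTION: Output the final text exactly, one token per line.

Hunk 1: at line 2 remove [lxw] add [fwsld,uzz,rwxlr] -> 15 lines: dfw zuxo fwsld uzz rwxlr bchbx uazza lgbs jgqhs zupw xyty teqxl ubw ydp zrif
Hunk 2: at line 8 remove [jgqhs,zupw,xyty] add [gqg,nkgfk,bylv] -> 15 lines: dfw zuxo fwsld uzz rwxlr bchbx uazza lgbs gqg nkgfk bylv teqxl ubw ydp zrif
Hunk 3: at line 6 remove [lgbs,gqg] add [nso] -> 14 lines: dfw zuxo fwsld uzz rwxlr bchbx uazza nso nkgfk bylv teqxl ubw ydp zrif
Hunk 4: at line 3 remove [uzz] add [scjmo] -> 14 lines: dfw zuxo fwsld scjmo rwxlr bchbx uazza nso nkgfk bylv teqxl ubw ydp zrif
Hunk 5: at line 3 remove [scjmo,rwxlr,bchbx] add [obbki,ljl] -> 13 lines: dfw zuxo fwsld obbki ljl uazza nso nkgfk bylv teqxl ubw ydp zrif
Hunk 6: at line 10 remove [ubw] add [emajd,btaaj] -> 14 lines: dfw zuxo fwsld obbki ljl uazza nso nkgfk bylv teqxl emajd btaaj ydp zrif

Answer: dfw
zuxo
fwsld
obbki
ljl
uazza
nso
nkgfk
bylv
teqxl
emajd
btaaj
ydp
zrif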